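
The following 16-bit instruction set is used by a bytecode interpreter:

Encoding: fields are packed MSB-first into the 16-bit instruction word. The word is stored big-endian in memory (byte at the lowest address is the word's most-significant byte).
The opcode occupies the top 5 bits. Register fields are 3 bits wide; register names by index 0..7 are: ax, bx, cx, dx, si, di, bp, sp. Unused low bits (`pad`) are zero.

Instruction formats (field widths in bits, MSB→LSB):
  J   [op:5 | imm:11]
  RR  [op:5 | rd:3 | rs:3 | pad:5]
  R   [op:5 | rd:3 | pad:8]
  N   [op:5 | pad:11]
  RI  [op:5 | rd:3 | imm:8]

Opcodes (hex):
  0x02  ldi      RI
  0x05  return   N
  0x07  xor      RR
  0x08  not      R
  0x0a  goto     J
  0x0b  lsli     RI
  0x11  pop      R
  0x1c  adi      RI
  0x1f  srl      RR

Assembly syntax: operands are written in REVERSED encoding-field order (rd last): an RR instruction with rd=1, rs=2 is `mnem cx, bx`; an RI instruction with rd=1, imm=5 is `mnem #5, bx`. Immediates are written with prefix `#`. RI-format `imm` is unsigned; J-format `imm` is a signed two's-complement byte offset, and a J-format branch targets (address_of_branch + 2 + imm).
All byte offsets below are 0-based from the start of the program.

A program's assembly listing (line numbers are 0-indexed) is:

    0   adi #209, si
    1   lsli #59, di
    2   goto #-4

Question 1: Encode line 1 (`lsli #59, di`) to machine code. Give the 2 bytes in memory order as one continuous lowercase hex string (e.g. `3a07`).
L1: lsli op=0xb:5|rd=5:3|imm=59:8 ⇒ 0x5d3b ⇒ big 5d 3b

5d3b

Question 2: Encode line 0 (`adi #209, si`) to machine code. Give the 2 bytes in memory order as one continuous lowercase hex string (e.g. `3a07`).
e4d1

L0: adi op=0x1c:5|rd=4:3|imm=209:8 ⇒ 0xe4d1 ⇒ big e4 d1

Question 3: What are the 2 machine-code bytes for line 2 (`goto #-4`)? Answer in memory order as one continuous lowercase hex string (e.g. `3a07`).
2. goto fields op=0xa:5|imm=-4:11 → word 57fch → 57 fc

57fc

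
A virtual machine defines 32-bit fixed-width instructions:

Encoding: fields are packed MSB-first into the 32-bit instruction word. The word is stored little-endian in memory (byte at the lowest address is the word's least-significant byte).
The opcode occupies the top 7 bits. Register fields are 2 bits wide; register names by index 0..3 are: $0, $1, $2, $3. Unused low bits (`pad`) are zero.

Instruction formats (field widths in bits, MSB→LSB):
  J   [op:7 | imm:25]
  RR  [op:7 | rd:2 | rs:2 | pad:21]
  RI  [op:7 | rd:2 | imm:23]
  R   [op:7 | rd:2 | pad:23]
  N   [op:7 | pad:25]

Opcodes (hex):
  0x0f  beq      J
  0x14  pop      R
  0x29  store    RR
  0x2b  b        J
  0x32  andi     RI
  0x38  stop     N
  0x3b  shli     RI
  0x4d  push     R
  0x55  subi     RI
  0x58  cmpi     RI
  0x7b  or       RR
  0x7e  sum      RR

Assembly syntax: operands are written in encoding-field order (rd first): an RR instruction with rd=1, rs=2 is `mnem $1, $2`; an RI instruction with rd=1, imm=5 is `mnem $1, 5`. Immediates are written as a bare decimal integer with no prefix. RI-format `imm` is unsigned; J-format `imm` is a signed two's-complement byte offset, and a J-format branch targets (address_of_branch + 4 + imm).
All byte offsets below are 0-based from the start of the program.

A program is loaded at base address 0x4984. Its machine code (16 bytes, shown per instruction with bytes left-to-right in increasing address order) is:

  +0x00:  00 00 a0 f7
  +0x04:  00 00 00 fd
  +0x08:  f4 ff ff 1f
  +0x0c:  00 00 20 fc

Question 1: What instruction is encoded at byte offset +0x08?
beq -12

+0x08: f4 ff ff 1f ⇒ word 0x1ffffff4 (little)
  top 7b → 0xf → beq [J]
  [24:0] imm=33554420 (s25→-12) = -12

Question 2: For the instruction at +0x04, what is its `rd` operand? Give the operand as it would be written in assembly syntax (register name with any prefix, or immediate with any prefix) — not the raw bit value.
$2

[04] 00 00 00 fd → 0xfd000000
  op=0xfd000000>>25=0x7e ⇒ sum (RR)
  rd: (w>>23)&0x3=0x2 → $2
  rs: (w>>21)&0x3=0x0 → $0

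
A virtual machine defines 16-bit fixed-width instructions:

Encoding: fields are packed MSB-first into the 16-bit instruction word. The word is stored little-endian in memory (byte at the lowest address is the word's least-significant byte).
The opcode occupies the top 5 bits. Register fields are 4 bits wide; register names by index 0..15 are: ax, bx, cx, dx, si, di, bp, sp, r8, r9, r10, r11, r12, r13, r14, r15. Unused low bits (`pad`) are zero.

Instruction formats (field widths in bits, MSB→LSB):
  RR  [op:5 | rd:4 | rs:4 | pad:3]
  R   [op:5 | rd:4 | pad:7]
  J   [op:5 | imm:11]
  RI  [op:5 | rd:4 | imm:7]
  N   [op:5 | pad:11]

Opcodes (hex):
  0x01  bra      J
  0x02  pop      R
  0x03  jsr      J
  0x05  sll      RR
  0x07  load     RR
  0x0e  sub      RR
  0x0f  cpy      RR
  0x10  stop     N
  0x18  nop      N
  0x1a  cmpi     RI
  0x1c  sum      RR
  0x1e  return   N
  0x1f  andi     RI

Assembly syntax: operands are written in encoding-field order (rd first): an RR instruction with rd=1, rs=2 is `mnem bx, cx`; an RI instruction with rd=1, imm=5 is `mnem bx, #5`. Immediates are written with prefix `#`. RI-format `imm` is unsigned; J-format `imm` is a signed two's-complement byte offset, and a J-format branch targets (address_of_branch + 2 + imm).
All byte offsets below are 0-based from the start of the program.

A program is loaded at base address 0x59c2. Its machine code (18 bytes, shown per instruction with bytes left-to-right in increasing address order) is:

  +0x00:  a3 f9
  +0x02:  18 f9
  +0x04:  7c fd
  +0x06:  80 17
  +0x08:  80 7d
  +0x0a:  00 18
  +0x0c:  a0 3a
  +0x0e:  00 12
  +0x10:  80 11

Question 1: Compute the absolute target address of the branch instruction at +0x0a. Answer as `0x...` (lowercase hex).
0x59ce

+0x0a: 00 18 ⇒ word 0x1800 (little)
  opcode bits[15:11]=0x3: jsr/J
  imm@[10:0]=0x0 ⇒ #0
  target = base 0x59c2 + off 0x0a + 2 + imm 0 = 0x59ce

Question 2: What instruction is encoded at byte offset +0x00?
andi dx, #35

+0x00: a3 f9 ⇒ word 0xf9a3 (little)
  op=0xf9a3>>11=0x1f ⇒ andi (RI)
  [10:7] rd=3 = dx
  [6:0] imm=35 = #35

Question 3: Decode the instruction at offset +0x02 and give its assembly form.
andi cx, #24

+0x02: 18 f9 ⇒ word 0xf918 (little)
  op=0xf918>>11=0x1f ⇒ andi (RI)
  [10:7] rd=2 = cx
  [6:0] imm=24 = #24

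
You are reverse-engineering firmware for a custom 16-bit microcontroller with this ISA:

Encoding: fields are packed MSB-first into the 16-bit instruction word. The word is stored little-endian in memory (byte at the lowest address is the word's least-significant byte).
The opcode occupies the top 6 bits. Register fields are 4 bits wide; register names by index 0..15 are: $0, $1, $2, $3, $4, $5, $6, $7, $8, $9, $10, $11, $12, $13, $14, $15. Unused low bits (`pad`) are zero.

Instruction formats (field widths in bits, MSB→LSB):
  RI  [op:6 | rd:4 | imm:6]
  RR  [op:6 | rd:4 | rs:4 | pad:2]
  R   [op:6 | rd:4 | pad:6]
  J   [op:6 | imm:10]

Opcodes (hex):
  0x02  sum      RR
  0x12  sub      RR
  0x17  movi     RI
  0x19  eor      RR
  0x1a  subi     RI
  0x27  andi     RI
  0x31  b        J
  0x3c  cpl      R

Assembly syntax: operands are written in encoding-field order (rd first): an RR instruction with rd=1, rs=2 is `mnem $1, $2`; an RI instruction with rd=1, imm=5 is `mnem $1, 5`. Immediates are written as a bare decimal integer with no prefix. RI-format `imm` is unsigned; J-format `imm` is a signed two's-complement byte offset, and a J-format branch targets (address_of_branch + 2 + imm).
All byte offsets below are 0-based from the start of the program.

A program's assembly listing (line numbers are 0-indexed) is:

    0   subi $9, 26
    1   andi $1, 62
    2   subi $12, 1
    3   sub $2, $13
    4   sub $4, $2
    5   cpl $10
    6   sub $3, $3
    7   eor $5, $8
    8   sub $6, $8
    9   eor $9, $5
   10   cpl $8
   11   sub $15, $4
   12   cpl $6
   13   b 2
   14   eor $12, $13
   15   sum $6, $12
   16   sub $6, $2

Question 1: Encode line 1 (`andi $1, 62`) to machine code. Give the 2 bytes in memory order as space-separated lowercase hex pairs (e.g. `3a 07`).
7e 9c

line 1 (andi): pack op=0x27:6|rd=1:4|imm=62:6 = 0x9c7e; little→ 7e 9c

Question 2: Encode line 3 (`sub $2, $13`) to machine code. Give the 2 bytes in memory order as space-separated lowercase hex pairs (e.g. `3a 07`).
L3: sub op=0x12:6|rd=2:4|rs=13:4|pad=0:2 ⇒ 0x48b4 ⇒ little b4 48

b4 48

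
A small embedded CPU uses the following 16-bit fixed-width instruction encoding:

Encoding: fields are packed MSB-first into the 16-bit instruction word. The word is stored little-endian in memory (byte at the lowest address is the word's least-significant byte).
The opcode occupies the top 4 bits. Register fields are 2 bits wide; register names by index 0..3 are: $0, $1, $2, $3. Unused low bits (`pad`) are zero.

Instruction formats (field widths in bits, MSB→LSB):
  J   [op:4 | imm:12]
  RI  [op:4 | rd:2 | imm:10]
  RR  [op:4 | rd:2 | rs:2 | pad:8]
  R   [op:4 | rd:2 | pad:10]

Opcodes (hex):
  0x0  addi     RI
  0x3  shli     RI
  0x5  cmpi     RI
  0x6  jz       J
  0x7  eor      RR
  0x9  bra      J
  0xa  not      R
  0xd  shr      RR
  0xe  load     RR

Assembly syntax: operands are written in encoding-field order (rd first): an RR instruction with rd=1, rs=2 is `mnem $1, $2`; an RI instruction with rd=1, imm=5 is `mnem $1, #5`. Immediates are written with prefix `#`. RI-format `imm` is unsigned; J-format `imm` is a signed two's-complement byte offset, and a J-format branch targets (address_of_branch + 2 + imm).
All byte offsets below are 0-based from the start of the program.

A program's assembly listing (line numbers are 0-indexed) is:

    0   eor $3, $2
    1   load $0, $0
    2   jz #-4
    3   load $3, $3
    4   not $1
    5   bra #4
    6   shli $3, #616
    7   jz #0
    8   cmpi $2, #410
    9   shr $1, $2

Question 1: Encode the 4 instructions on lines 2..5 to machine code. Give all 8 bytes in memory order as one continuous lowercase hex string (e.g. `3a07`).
fc6f00ef00a40490

L2: jz op=0x6:4|imm=-4:12 ⇒ 0x6ffc ⇒ little fc 6f
L3: load op=0xe:4|rd=3:2|rs=3:2|pad=0:8 ⇒ 0xef00 ⇒ little 00 ef
L4: not op=0xa:4|rd=1:2|pad=0:10 ⇒ 0xa400 ⇒ little 00 a4
L5: bra op=0x9:4|imm=4:12 ⇒ 0x9004 ⇒ little 04 90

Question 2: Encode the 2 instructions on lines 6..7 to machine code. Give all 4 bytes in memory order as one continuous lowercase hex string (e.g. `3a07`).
683e0060

L6: shli op=0x3:4|rd=3:2|imm=616:10 ⇒ 0x3e68 ⇒ little 68 3e
L7: jz op=0x6:4|imm=0:12 ⇒ 0x6000 ⇒ little 00 60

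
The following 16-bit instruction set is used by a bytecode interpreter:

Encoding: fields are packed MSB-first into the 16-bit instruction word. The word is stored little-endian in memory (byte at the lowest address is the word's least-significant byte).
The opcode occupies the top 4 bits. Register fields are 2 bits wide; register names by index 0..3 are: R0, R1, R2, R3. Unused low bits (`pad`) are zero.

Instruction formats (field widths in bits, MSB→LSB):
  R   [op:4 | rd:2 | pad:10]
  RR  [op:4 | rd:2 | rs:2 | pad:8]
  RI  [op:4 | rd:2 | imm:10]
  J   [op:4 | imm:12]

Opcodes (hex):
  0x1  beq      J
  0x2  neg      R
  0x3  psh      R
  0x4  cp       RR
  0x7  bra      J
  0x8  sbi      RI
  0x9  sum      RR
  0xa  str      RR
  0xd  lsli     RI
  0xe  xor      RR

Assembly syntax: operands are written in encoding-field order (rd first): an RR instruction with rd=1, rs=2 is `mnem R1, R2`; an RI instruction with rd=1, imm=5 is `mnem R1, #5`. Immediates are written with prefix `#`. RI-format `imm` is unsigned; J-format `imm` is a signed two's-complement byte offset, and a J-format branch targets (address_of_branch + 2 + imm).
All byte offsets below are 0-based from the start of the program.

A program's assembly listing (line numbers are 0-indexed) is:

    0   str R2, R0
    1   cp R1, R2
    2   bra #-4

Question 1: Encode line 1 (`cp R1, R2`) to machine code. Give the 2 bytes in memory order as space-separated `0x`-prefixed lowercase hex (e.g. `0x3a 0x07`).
line 1 (cp): pack op=0x4:4|rd=1:2|rs=2:2|pad=0:8 = 0x4600; little→ 00 46

0x00 0x46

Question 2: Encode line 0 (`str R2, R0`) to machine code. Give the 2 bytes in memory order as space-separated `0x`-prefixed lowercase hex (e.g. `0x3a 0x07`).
line 0 (str): pack op=0xa:4|rd=2:2|rs=0:2|pad=0:8 = 0xa800; little→ 00 a8

0x00 0xa8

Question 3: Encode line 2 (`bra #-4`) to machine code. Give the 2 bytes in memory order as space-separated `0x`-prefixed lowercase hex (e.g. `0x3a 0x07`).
0xfc 0x7f

line 2 (bra): pack op=0x7:4|imm=-4:12 = 0x7ffc; little→ fc 7f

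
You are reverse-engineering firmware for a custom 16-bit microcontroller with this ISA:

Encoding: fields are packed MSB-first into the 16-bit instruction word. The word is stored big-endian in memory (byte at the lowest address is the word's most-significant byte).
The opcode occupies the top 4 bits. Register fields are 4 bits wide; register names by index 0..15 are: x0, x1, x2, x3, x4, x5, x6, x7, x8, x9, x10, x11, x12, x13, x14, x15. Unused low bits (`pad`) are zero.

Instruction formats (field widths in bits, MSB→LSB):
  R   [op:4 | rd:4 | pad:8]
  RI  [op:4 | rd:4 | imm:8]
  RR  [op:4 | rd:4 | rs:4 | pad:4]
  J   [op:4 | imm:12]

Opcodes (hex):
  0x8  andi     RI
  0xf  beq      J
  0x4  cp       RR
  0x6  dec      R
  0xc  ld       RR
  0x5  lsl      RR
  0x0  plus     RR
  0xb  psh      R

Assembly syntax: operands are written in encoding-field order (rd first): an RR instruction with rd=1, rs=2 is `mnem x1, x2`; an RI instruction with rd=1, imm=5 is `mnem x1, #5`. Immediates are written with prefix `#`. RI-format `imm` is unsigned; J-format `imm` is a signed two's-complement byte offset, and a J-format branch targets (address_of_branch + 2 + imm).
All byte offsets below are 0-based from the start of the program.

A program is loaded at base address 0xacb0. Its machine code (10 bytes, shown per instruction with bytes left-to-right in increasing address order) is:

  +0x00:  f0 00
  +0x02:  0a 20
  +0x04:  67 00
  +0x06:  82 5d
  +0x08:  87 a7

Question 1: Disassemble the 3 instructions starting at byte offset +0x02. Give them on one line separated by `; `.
plus x10, x2; dec x7; andi x2, #93

@+02  big-endian(0a 20) = 0x0a20
  op=0x0a20>>12=0x0 ⇒ plus (RR)
  [11:8] rd=10 = x10
  [7:4] rs=2 = x2
@+04  big-endian(67 00) = 0x6700
  op=0x6700>>12=0x6 ⇒ dec (R)
  [11:8] rd=7 = x7
@+06  big-endian(82 5d) = 0x825d
  op=0x825d>>12=0x8 ⇒ andi (RI)
  [11:8] rd=2 = x2
  [7:0] imm=93 = #93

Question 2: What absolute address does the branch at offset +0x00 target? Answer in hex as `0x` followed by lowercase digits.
[00] f0 00 → 0xf000
  op=0xf000>>12=0xf ⇒ beq (J)
  imm: (w>>0)&0xfff=0x0 → #0
  target = base 0xacb0 + off 0x00 + 2 + imm 0 = 0xacb2

0xacb2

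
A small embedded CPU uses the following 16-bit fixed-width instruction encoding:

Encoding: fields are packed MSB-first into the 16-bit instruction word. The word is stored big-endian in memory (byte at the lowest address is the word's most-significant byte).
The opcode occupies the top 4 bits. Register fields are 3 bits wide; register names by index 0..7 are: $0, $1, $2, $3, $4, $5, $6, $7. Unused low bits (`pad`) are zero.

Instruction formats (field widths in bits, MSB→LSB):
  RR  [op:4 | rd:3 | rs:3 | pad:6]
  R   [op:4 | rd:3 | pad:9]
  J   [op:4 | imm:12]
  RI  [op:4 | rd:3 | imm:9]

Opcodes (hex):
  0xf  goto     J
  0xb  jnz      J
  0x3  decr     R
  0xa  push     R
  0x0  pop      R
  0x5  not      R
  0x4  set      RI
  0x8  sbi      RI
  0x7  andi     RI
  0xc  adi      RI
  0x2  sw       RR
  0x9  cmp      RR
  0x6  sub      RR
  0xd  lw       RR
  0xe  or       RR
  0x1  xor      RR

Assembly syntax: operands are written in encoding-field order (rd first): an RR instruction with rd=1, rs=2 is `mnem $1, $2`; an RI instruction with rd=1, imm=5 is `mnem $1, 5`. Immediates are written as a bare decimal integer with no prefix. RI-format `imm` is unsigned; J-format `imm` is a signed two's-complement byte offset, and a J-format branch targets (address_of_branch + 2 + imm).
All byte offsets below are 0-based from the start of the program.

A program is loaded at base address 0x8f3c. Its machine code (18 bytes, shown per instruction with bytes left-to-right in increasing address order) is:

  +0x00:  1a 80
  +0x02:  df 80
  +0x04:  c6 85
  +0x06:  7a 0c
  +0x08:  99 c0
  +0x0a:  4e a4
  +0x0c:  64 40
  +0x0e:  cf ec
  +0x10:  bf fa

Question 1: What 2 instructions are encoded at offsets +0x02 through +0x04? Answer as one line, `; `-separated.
@+02  big-endian(df 80) = 0xdf80
  top 4b → 0xd → lw [RR]
  rd@[11:9]=0x7 ⇒ $7
  rs@[8:6]=0x6 ⇒ $6
@+04  big-endian(c6 85) = 0xc685
  top 4b → 0xc → adi [RI]
  rd@[11:9]=0x3 ⇒ $3
  imm@[8:0]=0x85 ⇒ 133

lw $7, $6; adi $3, 133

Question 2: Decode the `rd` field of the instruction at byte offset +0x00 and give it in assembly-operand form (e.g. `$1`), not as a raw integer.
$5

[00] 1a 80 → 0x1a80
  top 4b → 0x1 → xor [RR]
  rd@[11:9]=0x5 ⇒ $5
  rs@[8:6]=0x2 ⇒ $2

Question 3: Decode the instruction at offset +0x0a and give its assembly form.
set $7, 164

off 0x0a: read 4e a4 as big → 0x4ea4
  top 4b → 0x4 → set [RI]
  [11:9] rd=7 = $7
  [8:0] imm=164 = 164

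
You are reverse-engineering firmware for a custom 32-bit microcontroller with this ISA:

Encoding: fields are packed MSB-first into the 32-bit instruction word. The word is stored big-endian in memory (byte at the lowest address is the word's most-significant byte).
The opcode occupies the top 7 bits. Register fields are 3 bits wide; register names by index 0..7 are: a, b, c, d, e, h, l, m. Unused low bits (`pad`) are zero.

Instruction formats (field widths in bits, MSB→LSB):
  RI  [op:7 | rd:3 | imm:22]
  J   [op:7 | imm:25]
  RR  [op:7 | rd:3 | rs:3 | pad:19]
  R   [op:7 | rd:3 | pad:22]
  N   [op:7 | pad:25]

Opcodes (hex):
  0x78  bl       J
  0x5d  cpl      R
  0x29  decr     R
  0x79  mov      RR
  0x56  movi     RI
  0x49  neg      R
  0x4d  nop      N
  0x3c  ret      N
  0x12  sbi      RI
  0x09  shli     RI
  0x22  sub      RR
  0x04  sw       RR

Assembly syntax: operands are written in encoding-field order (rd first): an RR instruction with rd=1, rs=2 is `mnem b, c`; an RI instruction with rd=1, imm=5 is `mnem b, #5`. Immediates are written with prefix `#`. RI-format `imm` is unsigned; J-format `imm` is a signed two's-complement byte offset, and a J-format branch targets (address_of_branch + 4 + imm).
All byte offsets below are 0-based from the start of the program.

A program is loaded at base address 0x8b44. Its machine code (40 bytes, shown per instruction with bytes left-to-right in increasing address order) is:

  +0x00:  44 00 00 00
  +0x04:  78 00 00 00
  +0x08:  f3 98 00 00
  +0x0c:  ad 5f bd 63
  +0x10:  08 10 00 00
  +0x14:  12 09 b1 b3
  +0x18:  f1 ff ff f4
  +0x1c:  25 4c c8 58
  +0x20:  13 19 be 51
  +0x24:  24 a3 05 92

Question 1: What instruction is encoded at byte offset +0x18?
+0x18: f1 ff ff f4 ⇒ word 0xf1fffff4 (big)
  top 7b → 0x78 → bl [J]
  imm: (w>>0)&0x1ffffff=0x1fffff4 (s25→-12) → #-12

bl #-12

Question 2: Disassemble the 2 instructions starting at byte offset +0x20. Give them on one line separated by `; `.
off 0x20: read 13 19 be 51 as big → 0x1319be51
  opcode bits[31:25]=0x9: shli/RI
  [24:22] rd=4 = e
  [21:0] imm=1687121 = #1687121
off 0x24: read 24 a3 05 92 as big → 0x24a30592
  opcode bits[31:25]=0x12: sbi/RI
  [24:22] rd=2 = c
  [21:0] imm=2295186 = #2295186

shli e, #1687121; sbi c, #2295186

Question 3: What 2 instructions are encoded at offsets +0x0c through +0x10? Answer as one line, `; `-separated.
@+0c  big-endian(ad 5f bd 63) = 0xad5fbd63
  op=0xad5fbd63>>25=0x56 ⇒ movi (RI)
  rd@[24:22]=0x5 ⇒ h
  imm@[21:0]=0x1fbd63 ⇒ #2080099
@+10  big-endian(08 10 00 00) = 0x08100000
  op=0x08100000>>25=0x4 ⇒ sw (RR)
  rd@[24:22]=0x0 ⇒ a
  rs@[21:19]=0x2 ⇒ c

movi h, #2080099; sw a, c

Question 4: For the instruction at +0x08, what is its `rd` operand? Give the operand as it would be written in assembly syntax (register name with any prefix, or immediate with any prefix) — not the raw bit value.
@+08  big-endian(f3 98 00 00) = 0xf3980000
  op=0xf3980000>>25=0x79 ⇒ mov (RR)
  rd: (w>>22)&0x7=0x6 → l
  rs: (w>>19)&0x7=0x3 → d

l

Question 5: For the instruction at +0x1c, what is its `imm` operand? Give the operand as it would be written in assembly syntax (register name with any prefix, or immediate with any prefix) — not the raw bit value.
+0x1c: 25 4c c8 58 ⇒ word 0x254cc858 (big)
  top 7b → 0x12 → sbi [RI]
  rd@[24:22]=0x5 ⇒ h
  imm@[21:0]=0xcc858 ⇒ #837720

#837720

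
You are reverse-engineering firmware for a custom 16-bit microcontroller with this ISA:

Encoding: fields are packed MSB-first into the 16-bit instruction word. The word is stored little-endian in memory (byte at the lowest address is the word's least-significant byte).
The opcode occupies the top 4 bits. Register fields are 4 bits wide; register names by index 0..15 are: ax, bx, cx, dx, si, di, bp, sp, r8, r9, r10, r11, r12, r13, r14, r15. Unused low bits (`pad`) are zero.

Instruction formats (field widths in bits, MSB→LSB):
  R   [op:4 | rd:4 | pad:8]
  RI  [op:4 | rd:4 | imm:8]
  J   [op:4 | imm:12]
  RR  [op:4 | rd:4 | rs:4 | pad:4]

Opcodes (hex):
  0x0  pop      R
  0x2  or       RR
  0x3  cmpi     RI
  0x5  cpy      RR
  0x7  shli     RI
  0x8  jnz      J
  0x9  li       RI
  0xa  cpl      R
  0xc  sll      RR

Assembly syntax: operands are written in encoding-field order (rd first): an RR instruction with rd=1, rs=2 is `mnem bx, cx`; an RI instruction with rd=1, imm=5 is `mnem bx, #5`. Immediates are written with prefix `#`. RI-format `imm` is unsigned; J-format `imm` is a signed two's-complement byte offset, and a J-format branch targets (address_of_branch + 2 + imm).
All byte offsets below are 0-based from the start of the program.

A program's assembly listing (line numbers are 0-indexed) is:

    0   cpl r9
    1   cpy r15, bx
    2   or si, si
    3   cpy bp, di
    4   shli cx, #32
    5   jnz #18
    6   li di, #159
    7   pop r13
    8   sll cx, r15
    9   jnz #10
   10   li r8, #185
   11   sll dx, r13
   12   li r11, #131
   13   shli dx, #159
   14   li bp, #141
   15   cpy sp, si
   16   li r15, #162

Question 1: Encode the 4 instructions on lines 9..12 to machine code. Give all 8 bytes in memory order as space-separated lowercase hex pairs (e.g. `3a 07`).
L9: jnz op=0x8:4|imm=10:12 ⇒ 0x800a ⇒ little 0a 80
L10: li op=0x9:4|rd=8:4|imm=185:8 ⇒ 0x98b9 ⇒ little b9 98
L11: sll op=0xc:4|rd=3:4|rs=13:4|pad=0:4 ⇒ 0xc3d0 ⇒ little d0 c3
L12: li op=0x9:4|rd=11:4|imm=131:8 ⇒ 0x9b83 ⇒ little 83 9b

0a 80 b9 98 d0 c3 83 9b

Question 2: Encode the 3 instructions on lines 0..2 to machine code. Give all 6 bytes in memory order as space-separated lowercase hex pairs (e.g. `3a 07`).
00 a9 10 5f 40 24

line 0 (cpl): pack op=0xa:4|rd=9:4|pad=0:8 = 0xa900; little→ 00 a9
line 1 (cpy): pack op=0x5:4|rd=15:4|rs=1:4|pad=0:4 = 0x5f10; little→ 10 5f
line 2 (or): pack op=0x2:4|rd=4:4|rs=4:4|pad=0:4 = 0x2440; little→ 40 24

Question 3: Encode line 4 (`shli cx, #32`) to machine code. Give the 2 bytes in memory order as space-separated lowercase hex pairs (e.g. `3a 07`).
20 72

line 4 (shli): pack op=0x7:4|rd=2:4|imm=32:8 = 0x7220; little→ 20 72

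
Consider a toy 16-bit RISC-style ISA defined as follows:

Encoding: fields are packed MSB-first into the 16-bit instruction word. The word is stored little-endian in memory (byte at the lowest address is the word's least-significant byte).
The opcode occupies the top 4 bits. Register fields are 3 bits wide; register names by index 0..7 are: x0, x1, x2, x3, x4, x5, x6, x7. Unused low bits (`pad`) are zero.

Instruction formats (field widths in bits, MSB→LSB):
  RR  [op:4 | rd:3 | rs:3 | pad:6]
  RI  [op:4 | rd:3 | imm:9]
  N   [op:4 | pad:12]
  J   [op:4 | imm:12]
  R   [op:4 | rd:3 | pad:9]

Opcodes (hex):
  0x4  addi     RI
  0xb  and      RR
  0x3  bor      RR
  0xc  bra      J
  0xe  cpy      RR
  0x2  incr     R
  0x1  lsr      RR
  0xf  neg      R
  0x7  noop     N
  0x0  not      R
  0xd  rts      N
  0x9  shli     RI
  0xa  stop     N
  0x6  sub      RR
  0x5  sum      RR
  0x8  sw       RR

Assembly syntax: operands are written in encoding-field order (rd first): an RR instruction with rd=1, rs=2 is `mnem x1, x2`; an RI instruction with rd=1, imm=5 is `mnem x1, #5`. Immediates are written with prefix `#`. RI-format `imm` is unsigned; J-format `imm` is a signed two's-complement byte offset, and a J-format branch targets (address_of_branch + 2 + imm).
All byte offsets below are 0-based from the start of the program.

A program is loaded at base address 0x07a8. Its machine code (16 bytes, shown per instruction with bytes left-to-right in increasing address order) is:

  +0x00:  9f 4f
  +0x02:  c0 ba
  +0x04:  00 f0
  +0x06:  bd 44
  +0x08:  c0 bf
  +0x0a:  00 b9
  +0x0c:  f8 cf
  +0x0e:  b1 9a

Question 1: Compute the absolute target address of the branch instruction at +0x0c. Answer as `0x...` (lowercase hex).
0x07ae

@+0c  little-endian(f8 cf) = 0xcff8
  opcode bits[15:12]=0xc: bra/J
  [11:0] imm=4088 (s12→-8) = #-8
  target = base 0x07a8 + off 0x0c + 2 + imm -8 = 0x07ae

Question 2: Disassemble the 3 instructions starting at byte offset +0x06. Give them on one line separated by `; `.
@+06  little-endian(bd 44) = 0x44bd
  top 4b → 0x4 → addi [RI]
  rd: (w>>9)&0x7=0x2 → x2
  imm: (w>>0)&0x1ff=0xbd → #189
@+08  little-endian(c0 bf) = 0xbfc0
  top 4b → 0xb → and [RR]
  rd: (w>>9)&0x7=0x7 → x7
  rs: (w>>6)&0x7=0x7 → x7
@+0a  little-endian(00 b9) = 0xb900
  top 4b → 0xb → and [RR]
  rd: (w>>9)&0x7=0x4 → x4
  rs: (w>>6)&0x7=0x4 → x4

addi x2, #189; and x7, x7; and x4, x4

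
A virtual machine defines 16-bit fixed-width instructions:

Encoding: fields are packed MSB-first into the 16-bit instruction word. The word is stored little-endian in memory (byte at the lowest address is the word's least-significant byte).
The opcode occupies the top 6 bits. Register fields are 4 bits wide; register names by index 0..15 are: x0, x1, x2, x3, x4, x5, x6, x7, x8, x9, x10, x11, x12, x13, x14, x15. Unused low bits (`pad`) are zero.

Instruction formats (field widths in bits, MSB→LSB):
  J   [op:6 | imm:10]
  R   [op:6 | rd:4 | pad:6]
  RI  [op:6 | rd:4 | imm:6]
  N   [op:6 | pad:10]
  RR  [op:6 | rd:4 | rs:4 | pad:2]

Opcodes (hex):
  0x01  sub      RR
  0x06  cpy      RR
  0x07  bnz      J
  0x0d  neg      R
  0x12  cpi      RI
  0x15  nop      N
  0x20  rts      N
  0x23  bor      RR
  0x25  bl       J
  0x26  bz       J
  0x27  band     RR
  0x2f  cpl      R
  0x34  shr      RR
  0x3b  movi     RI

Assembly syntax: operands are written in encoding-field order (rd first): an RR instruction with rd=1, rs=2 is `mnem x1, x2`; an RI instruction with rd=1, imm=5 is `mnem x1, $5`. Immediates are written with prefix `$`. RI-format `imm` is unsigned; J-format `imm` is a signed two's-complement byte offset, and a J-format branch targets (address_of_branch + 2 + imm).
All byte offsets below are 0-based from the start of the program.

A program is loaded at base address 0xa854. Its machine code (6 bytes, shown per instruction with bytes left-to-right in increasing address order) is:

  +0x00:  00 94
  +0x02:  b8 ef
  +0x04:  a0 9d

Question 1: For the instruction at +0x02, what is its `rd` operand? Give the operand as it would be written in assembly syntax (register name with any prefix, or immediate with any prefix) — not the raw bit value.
+0x02: b8 ef ⇒ word 0xefb8 (little)
  op=0xefb8>>10=0x3b ⇒ movi (RI)
  rd: (w>>6)&0xf=0xe → x14
  imm: (w>>0)&0x3f=0x38 → $56

x14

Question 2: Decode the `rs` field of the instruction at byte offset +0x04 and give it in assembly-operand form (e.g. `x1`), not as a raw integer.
x8

[04] a0 9d → 0x9da0
  op=0x9da0>>10=0x27 ⇒ band (RR)
  rd: (w>>6)&0xf=0x6 → x6
  rs: (w>>2)&0xf=0x8 → x8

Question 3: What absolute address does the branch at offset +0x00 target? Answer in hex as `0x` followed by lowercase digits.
@+00  little-endian(00 94) = 0x9400
  op=0x9400>>10=0x25 ⇒ bl (J)
  imm@[9:0]=0x0 ⇒ $0
  target = base 0xa854 + off 0x00 + 2 + imm 0 = 0xa856

0xa856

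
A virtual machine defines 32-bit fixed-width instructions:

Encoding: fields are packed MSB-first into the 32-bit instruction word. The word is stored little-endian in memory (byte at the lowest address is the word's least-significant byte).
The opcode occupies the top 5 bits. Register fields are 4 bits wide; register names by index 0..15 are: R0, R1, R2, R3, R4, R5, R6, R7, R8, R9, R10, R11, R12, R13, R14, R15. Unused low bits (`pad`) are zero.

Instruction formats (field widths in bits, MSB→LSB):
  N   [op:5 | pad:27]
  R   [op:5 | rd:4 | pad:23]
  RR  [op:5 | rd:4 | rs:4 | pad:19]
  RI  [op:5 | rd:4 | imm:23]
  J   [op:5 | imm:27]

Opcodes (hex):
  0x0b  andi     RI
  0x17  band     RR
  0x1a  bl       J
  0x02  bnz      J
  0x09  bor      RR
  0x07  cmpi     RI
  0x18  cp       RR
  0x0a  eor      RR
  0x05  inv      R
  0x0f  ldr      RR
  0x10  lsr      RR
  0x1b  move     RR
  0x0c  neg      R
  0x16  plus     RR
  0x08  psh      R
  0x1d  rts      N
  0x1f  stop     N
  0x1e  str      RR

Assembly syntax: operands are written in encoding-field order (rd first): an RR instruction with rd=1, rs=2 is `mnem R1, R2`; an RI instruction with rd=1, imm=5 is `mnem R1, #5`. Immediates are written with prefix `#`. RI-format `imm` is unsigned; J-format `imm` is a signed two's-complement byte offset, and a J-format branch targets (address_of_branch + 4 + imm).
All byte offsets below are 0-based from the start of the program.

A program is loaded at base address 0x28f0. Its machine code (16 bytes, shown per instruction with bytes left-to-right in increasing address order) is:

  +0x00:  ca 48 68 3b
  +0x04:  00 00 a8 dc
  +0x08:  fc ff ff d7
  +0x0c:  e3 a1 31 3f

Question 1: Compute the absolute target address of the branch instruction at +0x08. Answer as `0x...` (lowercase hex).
0x28f8

[08] fc ff ff d7 → 0xd7fffffc
  op=0xd7fffffc>>27=0x1a ⇒ bl (J)
  imm@[26:0]=0x7fffffc (s27→-4) ⇒ #-4
  target = base 0x28f0 + off 0x08 + 4 + imm -4 = 0x28f8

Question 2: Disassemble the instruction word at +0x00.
cmpi R6, #6834378

+0x00: ca 48 68 3b ⇒ word 0x3b6848ca (little)
  opcode bits[31:27]=0x7: cmpi/RI
  rd: (w>>23)&0xf=0x6 → R6
  imm: (w>>0)&0x7fffff=0x6848ca → #6834378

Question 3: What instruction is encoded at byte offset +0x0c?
off 0x0c: read e3 a1 31 3f as little → 0x3f31a1e3
  op=0x3f31a1e3>>27=0x7 ⇒ cmpi (RI)
  rd: (w>>23)&0xf=0xe → R14
  imm: (w>>0)&0x7fffff=0x31a1e3 → #3252707

cmpi R14, #3252707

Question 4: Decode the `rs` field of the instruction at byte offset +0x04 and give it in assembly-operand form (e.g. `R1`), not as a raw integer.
off 0x04: read 00 00 a8 dc as little → 0xdca80000
  opcode bits[31:27]=0x1b: move/RR
  rd: (w>>23)&0xf=0x9 → R9
  rs: (w>>19)&0xf=0x5 → R5

R5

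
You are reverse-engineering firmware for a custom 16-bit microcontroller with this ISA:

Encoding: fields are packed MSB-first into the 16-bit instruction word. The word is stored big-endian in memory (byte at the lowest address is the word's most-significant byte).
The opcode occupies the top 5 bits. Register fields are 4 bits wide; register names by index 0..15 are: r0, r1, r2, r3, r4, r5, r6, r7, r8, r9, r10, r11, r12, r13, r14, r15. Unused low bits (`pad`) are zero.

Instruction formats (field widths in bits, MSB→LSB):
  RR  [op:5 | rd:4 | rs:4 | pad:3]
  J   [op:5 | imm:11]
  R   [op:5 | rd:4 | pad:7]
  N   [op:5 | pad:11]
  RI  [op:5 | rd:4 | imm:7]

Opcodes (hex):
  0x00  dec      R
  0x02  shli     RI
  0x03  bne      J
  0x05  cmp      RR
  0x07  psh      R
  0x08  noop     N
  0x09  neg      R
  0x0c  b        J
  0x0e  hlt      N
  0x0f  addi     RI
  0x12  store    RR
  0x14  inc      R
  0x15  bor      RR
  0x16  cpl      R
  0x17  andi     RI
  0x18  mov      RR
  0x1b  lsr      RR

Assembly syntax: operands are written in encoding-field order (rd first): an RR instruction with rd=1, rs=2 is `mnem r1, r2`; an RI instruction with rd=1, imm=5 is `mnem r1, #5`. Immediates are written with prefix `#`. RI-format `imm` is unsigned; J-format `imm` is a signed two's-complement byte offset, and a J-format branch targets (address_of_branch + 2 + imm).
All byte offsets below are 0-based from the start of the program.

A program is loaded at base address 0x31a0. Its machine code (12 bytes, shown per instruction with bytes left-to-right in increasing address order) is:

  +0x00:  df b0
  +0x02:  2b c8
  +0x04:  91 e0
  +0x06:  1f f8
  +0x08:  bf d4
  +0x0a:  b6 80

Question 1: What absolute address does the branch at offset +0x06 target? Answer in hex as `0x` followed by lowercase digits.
off 0x06: read 1f f8 as big → 0x1ff8
  op=0x1ff8>>11=0x3 ⇒ bne (J)
  imm: (w>>0)&0x7ff=0x7f8 (s11→-8) → #-8
  target = base 0x31a0 + off 0x06 + 2 + imm -8 = 0x31a0

0x31a0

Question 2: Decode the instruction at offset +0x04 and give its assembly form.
+0x04: 91 e0 ⇒ word 0x91e0 (big)
  opcode bits[15:11]=0x12: store/RR
  rd@[10:7]=0x3 ⇒ r3
  rs@[6:3]=0xc ⇒ r12

store r3, r12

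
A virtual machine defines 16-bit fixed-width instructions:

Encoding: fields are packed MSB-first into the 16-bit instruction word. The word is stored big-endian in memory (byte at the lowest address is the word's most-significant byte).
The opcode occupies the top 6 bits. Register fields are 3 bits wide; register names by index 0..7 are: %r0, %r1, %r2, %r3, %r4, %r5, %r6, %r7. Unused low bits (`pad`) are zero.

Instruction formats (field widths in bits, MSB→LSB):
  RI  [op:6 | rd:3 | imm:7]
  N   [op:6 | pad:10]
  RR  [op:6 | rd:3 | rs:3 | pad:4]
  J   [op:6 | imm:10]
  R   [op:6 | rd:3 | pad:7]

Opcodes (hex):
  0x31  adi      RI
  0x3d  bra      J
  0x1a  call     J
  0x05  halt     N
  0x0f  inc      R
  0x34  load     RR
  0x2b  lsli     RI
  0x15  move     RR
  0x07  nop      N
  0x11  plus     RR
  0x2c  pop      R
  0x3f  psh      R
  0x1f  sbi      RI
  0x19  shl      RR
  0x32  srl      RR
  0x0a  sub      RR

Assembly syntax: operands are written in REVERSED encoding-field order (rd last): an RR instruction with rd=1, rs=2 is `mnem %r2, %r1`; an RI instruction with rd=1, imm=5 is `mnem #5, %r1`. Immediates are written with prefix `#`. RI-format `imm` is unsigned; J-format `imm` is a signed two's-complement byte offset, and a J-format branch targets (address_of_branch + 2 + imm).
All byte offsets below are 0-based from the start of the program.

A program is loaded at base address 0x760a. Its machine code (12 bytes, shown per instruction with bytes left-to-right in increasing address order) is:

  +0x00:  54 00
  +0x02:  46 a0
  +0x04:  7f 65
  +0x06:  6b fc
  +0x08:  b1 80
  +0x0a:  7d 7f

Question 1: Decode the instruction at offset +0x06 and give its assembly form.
[06] 6b fc → 0x6bfc
  top 6b → 0x1a → call [J]
  imm@[9:0]=0x3fc (s10→-4) ⇒ #-4

call #-4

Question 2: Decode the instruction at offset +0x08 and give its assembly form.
+0x08: b1 80 ⇒ word 0xb180 (big)
  top 6b → 0x2c → pop [R]
  rd@[9:7]=0x3 ⇒ %r3

pop %r3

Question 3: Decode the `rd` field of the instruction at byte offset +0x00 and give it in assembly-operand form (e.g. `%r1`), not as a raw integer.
+0x00: 54 00 ⇒ word 0x5400 (big)
  top 6b → 0x15 → move [RR]
  rd: (w>>7)&0x7=0x0 → %r0
  rs: (w>>4)&0x7=0x0 → %r0

%r0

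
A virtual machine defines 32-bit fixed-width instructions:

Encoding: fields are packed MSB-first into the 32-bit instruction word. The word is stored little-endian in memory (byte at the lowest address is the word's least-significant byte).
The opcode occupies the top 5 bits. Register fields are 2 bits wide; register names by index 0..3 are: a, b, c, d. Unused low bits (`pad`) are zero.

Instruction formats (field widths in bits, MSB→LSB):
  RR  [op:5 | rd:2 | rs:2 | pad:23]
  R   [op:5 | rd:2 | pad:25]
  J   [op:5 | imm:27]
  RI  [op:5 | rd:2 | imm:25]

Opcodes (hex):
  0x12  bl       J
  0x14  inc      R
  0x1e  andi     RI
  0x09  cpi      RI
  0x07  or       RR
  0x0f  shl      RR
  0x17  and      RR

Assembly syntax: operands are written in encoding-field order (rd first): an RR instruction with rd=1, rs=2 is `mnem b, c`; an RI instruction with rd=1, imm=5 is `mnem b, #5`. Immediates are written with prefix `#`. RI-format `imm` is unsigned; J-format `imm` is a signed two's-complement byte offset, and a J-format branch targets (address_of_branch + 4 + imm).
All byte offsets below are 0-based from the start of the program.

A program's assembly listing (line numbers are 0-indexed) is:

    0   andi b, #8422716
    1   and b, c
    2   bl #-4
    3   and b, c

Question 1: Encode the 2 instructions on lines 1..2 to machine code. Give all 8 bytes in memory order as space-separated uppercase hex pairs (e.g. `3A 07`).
00 00 00 BB FC FF FF 97

line 1 (and): pack op=0x17:5|rd=1:2|rs=2:2|pad=0:23 = 0xbb000000; little→ 00 00 00 bb
line 2 (bl): pack op=0x12:5|imm=-4:27 = 0x97fffffc; little→ fc ff ff 97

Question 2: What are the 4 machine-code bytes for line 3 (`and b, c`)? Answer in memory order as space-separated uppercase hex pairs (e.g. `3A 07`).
line 3 (and): pack op=0x17:5|rd=1:2|rs=2:2|pad=0:23 = 0xbb000000; little→ 00 00 00 bb

00 00 00 BB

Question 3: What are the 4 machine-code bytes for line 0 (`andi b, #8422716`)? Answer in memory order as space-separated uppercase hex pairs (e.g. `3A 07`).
3C 85 80 F2

line 0 (andi): pack op=0x1e:5|rd=1:2|imm=8422716:25 = 0xf280853c; little→ 3c 85 80 f2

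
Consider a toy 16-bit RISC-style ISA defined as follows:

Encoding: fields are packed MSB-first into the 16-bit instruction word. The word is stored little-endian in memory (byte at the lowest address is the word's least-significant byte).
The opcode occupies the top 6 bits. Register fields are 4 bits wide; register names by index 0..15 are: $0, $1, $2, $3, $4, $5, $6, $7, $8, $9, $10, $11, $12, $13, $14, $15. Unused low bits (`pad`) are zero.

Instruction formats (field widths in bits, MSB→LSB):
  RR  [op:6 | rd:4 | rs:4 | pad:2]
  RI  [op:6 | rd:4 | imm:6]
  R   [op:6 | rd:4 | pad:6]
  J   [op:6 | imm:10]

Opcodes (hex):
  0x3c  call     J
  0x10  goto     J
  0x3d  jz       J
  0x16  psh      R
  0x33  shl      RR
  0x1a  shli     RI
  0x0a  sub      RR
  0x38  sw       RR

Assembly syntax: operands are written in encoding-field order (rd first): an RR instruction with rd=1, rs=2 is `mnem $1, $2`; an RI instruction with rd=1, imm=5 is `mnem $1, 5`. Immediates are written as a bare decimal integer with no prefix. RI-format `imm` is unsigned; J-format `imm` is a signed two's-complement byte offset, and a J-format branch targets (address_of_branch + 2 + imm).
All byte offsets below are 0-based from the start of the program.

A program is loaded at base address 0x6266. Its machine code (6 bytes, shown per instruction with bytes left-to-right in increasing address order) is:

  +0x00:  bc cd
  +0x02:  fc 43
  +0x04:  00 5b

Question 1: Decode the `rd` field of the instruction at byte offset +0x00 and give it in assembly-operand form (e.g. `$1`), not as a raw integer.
$6

off 0x00: read bc cd as little → 0xcdbc
  opcode bits[15:10]=0x33: shl/RR
  rd: (w>>6)&0xf=0x6 → $6
  rs: (w>>2)&0xf=0xf → $15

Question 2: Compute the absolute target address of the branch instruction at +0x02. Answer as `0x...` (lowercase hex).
+0x02: fc 43 ⇒ word 0x43fc (little)
  op=0x43fc>>10=0x10 ⇒ goto (J)
  imm@[9:0]=0x3fc (s10→-4) ⇒ -4
  target = base 0x6266 + off 0x02 + 2 + imm -4 = 0x6266

0x6266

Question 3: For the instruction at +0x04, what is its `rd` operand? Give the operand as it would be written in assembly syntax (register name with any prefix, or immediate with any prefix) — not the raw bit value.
$12

off 0x04: read 00 5b as little → 0x5b00
  top 6b → 0x16 → psh [R]
  rd: (w>>6)&0xf=0xc → $12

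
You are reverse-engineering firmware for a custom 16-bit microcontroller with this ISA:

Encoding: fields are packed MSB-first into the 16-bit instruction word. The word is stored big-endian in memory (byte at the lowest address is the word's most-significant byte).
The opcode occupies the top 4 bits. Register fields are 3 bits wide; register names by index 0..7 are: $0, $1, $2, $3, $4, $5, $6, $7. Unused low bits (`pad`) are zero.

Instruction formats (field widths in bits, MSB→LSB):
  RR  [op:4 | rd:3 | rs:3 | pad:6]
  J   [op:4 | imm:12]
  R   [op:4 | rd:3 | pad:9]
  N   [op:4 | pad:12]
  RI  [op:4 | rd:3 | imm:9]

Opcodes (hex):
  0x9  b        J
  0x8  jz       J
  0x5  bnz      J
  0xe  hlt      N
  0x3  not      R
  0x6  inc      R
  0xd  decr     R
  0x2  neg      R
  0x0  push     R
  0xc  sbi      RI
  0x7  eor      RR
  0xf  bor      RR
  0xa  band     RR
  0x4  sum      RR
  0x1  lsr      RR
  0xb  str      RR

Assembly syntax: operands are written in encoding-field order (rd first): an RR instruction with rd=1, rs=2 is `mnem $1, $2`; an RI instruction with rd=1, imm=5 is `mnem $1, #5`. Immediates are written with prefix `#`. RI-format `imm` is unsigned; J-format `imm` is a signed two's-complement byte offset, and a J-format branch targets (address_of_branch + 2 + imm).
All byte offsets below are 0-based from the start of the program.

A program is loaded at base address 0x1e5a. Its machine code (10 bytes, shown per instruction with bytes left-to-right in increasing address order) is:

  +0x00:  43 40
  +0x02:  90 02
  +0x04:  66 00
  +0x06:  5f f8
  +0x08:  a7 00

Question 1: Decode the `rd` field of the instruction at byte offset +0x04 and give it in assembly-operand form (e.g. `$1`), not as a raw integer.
+0x04: 66 00 ⇒ word 0x6600 (big)
  op=0x6600>>12=0x6 ⇒ inc (R)
  rd@[11:9]=0x3 ⇒ $3

$3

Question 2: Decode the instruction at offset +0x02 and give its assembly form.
[02] 90 02 → 0x9002
  op=0x9002>>12=0x9 ⇒ b (J)
  [11:0] imm=2 = #2

b #2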